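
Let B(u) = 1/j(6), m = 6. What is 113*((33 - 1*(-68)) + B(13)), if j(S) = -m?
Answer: 68365/6 ≈ 11394.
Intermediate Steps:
j(S) = -6 (j(S) = -1*6 = -6)
B(u) = -1/6 (B(u) = 1/(-6) = -1/6)
113*((33 - 1*(-68)) + B(13)) = 113*((33 - 1*(-68)) - 1/6) = 113*((33 + 68) - 1/6) = 113*(101 - 1/6) = 113*(605/6) = 68365/6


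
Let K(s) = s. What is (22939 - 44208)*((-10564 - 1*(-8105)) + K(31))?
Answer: 51641132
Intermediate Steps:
(22939 - 44208)*((-10564 - 1*(-8105)) + K(31)) = (22939 - 44208)*((-10564 - 1*(-8105)) + 31) = -21269*((-10564 + 8105) + 31) = -21269*(-2459 + 31) = -21269*(-2428) = 51641132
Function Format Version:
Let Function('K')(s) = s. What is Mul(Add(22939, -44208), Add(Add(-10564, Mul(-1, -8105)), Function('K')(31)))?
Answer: 51641132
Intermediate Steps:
Mul(Add(22939, -44208), Add(Add(-10564, Mul(-1, -8105)), Function('K')(31))) = Mul(Add(22939, -44208), Add(Add(-10564, Mul(-1, -8105)), 31)) = Mul(-21269, Add(Add(-10564, 8105), 31)) = Mul(-21269, Add(-2459, 31)) = Mul(-21269, -2428) = 51641132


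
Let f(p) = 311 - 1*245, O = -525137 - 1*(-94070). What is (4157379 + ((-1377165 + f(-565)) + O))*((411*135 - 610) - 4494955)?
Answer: -10430693657040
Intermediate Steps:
O = -431067 (O = -525137 + 94070 = -431067)
f(p) = 66 (f(p) = 311 - 245 = 66)
(4157379 + ((-1377165 + f(-565)) + O))*((411*135 - 610) - 4494955) = (4157379 + ((-1377165 + 66) - 431067))*((411*135 - 610) - 4494955) = (4157379 + (-1377099 - 431067))*((55485 - 610) - 4494955) = (4157379 - 1808166)*(54875 - 4494955) = 2349213*(-4440080) = -10430693657040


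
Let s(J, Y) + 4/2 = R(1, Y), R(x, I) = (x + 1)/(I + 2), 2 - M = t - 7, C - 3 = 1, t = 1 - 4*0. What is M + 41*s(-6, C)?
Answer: -181/3 ≈ -60.333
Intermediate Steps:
t = 1 (t = 1 + 0 = 1)
C = 4 (C = 3 + 1 = 4)
M = 8 (M = 2 - (1 - 7) = 2 - 1*(-6) = 2 + 6 = 8)
R(x, I) = (1 + x)/(2 + I)
s(J, Y) = -2 + 2/(2 + Y) (s(J, Y) = -2 + (1 + 1)/(2 + Y) = -2 + 2/(2 + Y))
M + 41*s(-6, C) = 8 + 41*(2*(-1 - 1*4)/(2 + 4)) = 8 + 41*(2*(-1 - 4)/6) = 8 + 41*(2*(⅙)*(-5)) = 8 + 41*(-5/3) = 8 - 205/3 = -181/3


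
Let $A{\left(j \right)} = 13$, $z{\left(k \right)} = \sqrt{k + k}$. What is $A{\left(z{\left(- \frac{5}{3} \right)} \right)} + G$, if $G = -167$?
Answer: $-154$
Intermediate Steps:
$z{\left(k \right)} = \sqrt{2} \sqrt{k}$ ($z{\left(k \right)} = \sqrt{2 k} = \sqrt{2} \sqrt{k}$)
$A{\left(z{\left(- \frac{5}{3} \right)} \right)} + G = 13 - 167 = -154$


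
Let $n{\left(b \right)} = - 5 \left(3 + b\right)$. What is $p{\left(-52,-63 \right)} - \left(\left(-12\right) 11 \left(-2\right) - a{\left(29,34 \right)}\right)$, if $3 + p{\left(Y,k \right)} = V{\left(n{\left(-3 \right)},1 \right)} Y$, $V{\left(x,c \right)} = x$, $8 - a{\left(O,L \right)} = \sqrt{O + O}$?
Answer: $-259 - \sqrt{58} \approx -266.62$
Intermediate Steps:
$a{\left(O,L \right)} = 8 - \sqrt{2} \sqrt{O}$ ($a{\left(O,L \right)} = 8 - \sqrt{O + O} = 8 - \sqrt{2 O} = 8 - \sqrt{2} \sqrt{O}$)
$n{\left(b \right)} = -15 - 5 b$
$p{\left(Y,k \right)} = -3$ ($p{\left(Y,k \right)} = -3 + \left(-15 - -15\right) Y = -3 + \left(-15 + 15\right) Y = -3 + 0 Y = -3 + 0 = -3$)
$p{\left(-52,-63 \right)} - \left(\left(-12\right) 11 \left(-2\right) - a{\left(29,34 \right)}\right) = -3 - \left(\left(-12\right) 11 \left(-2\right) - \left(8 - \sqrt{2} \sqrt{29}\right)\right) = -3 - \left(\left(-132\right) \left(-2\right) - \left(8 - \sqrt{58}\right)\right) = -3 - \left(264 - \left(8 - \sqrt{58}\right)\right) = -3 - \left(256 + \sqrt{58}\right) = -259 - \sqrt{58}$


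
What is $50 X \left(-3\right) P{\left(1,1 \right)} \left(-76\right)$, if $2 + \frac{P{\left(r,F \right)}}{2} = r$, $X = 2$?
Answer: $-45600$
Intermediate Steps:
$P{\left(r,F \right)} = -4 + 2 r$
$50 X \left(-3\right) P{\left(1,1 \right)} \left(-76\right) = 50 \cdot 2 \left(-3\right) \left(-4 + 2 \cdot 1\right) \left(-76\right) = 50 \left(- 6 \left(-4 + 2\right)\right) \left(-76\right) = 50 \left(\left(-6\right) \left(-2\right)\right) \left(-76\right) = 50 \cdot 12 \left(-76\right) = 600 \left(-76\right) = -45600$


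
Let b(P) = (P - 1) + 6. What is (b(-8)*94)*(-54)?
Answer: 15228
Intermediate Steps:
b(P) = 5 + P (b(P) = (-1 + P) + 6 = 5 + P)
(b(-8)*94)*(-54) = ((5 - 8)*94)*(-54) = -3*94*(-54) = -282*(-54) = 15228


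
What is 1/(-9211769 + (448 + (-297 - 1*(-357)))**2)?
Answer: -1/8953705 ≈ -1.1169e-7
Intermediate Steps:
1/(-9211769 + (448 + (-297 - 1*(-357)))**2) = 1/(-9211769 + (448 + (-297 + 357))**2) = 1/(-9211769 + (448 + 60)**2) = 1/(-9211769 + 508**2) = 1/(-9211769 + 258064) = 1/(-8953705) = -1/8953705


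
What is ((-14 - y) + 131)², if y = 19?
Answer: 9604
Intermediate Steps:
((-14 - y) + 131)² = ((-14 - 1*19) + 131)² = ((-14 - 19) + 131)² = (-33 + 131)² = 98² = 9604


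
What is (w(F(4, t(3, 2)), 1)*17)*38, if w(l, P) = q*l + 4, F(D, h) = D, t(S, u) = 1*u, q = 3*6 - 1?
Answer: 46512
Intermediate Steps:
q = 17 (q = 18 - 1 = 17)
t(S, u) = u
w(l, P) = 4 + 17*l (w(l, P) = 17*l + 4 = 4 + 17*l)
(w(F(4, t(3, 2)), 1)*17)*38 = ((4 + 17*4)*17)*38 = ((4 + 68)*17)*38 = (72*17)*38 = 1224*38 = 46512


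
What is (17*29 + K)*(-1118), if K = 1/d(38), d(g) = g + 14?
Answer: -1102391/2 ≈ -5.5120e+5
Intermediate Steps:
d(g) = 14 + g
K = 1/52 (K = 1/(14 + 38) = 1/52 ≈ 0.019231)
(17*29 + K)*(-1118) = (17*29 + 1/52)*(-1118) = (493 + 1/52)*(-1118) = (25637/52)*(-1118) = -1102391/2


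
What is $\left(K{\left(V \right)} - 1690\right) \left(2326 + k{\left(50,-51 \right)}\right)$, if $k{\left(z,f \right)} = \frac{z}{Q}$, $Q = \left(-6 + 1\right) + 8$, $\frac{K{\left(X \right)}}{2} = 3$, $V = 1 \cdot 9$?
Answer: $- \frac{11835152}{3} \approx -3.9451 \cdot 10^{6}$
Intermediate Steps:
$V = 9$
$K{\left(X \right)} = 6$ ($K{\left(X \right)} = 2 \cdot 3 = 6$)
$Q = 3$ ($Q = -5 + 8 = 3$)
$k{\left(z,f \right)} = \frac{z}{3}$
$\left(K{\left(V \right)} - 1690\right) \left(2326 + k{\left(50,-51 \right)}\right) = \left(6 - 1690\right) \left(2326 + \frac{1}{3} \cdot 50\right) = - 1684 \left(2326 + \frac{50}{3}\right) = \left(-1684\right) \frac{7028}{3} = - \frac{11835152}{3}$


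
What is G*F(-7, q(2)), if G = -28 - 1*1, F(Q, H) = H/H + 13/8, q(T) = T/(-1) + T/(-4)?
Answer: -609/8 ≈ -76.125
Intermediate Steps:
q(T) = -5*T/4 (q(T) = T*(-1) + T*(-¼) = -T - T/4 = -5*T/4)
F(Q, H) = 21/8 (F(Q, H) = 1 + 13*(⅛) = 1 + 13/8 = 21/8)
G = -29 (G = -28 - 1 = -29)
G*F(-7, q(2)) = -29*21/8 = -609/8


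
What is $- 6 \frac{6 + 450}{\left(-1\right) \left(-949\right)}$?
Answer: $- \frac{2736}{949} \approx -2.883$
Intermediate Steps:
$- 6 \frac{6 + 450}{\left(-1\right) \left(-949\right)} = - 6 \cdot \frac{456}{949} = - 6 \cdot 456 \cdot \frac{1}{949} = \left(-6\right) \frac{456}{949} = - \frac{2736}{949}$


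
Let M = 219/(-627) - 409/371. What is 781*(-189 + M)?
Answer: -1048487885/7049 ≈ -1.4874e+5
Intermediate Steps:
M = -112564/77539 (M = 219*(-1/627) - 409*1/371 = -73/209 - 409/371 = -112564/77539 ≈ -1.4517)
781*(-189 + M) = 781*(-189 - 112564/77539) = 781*(-14767435/77539) = -1048487885/7049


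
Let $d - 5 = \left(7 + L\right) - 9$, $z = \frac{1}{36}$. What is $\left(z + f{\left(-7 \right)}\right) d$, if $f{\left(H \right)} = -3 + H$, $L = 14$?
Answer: $- \frac{6103}{36} \approx -169.53$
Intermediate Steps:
$z = \frac{1}{36} \approx 0.027778$
$d = 17$ ($d = 5 + \left(\left(7 + 14\right) - 9\right) = 5 + \left(21 - 9\right) = 5 + 12 = 17$)
$\left(z + f{\left(-7 \right)}\right) d = \left(\frac{1}{36} - 10\right) 17 = \left(- \frac{359}{36}\right) 17 = - \frac{6103}{36}$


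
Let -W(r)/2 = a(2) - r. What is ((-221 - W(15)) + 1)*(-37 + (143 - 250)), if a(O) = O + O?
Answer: 34848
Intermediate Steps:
a(O) = 2*O
W(r) = -8 + 2*r (W(r) = -2*(2*2 - r) = -2*(4 - r) = -8 + 2*r)
((-221 - W(15)) + 1)*(-37 + (143 - 250)) = ((-221 - (-8 + 2*15)) + 1)*(-37 + (143 - 250)) = ((-221 - (-8 + 30)) + 1)*(-37 - 107) = ((-221 - 1*22) + 1)*(-144) = ((-221 - 22) + 1)*(-144) = (-243 + 1)*(-144) = -242*(-144) = 34848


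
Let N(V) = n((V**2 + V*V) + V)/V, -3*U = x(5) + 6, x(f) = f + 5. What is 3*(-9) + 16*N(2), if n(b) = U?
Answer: -209/3 ≈ -69.667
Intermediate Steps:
x(f) = 5 + f
U = -16/3 (U = -((5 + 5) + 6)/3 = -(10 + 6)/3 = -1/3*16 = -16/3 ≈ -5.3333)
n(b) = -16/3
N(V) = -16/(3*V)
3*(-9) + 16*N(2) = 3*(-9) + 16*(-16/3/2) = -27 + 16*(-16/3*1/2) = -27 + 16*(-8/3) = -27 - 128/3 = -209/3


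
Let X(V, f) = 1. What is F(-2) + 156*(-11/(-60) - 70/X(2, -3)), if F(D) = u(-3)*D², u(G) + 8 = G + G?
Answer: -54737/5 ≈ -10947.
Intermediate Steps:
u(G) = -8 + 2*G (u(G) = -8 + (G + G) = -8 + 2*G)
F(D) = -14*D² (F(D) = (-8 + 2*(-3))*D² = (-8 - 6)*D² = -14*D²)
F(-2) + 156*(-11/(-60) - 70/X(2, -3)) = -14*(-2)² + 156*(-11/(-60) - 70/1) = -14*4 + 156*(-11*(-1/60) - 70*1) = -56 + 156*(11/60 - 70) = -56 + 156*(-4189/60) = -56 - 54457/5 = -54737/5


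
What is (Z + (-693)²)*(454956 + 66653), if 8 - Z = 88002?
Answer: 204603738295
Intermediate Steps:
Z = -87994 (Z = 8 - 1*88002 = 8 - 88002 = -87994)
(Z + (-693)²)*(454956 + 66653) = (-87994 + (-693)²)*(454956 + 66653) = (-87994 + 480249)*521609 = 392255*521609 = 204603738295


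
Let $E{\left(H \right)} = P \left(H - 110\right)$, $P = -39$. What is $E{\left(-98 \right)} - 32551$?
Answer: $-24439$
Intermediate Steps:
$E{\left(H \right)} = 4290 - 39 H$ ($E{\left(H \right)} = - 39 \left(H - 110\right) = - 39 \left(-110 + H\right) = 4290 - 39 H$)
$E{\left(-98 \right)} - 32551 = \left(4290 - -3822\right) - 32551 = \left(4290 + 3822\right) - 32551 = 8112 - 32551 = -24439$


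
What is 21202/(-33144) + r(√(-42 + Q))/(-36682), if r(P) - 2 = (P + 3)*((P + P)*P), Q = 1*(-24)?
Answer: -191168257/303947052 + 66*I*√66/18341 ≈ -0.62895 + 0.029234*I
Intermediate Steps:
Q = -24
r(P) = 2 + 2*P²*(3 + P) (r(P) = 2 + (P + 3)*((P + P)*P) = 2 + (3 + P)*((2*P)*P) = 2 + (3 + P)*(2*P²) = 2 + 2*P²*(3 + P))
21202/(-33144) + r(√(-42 + Q))/(-36682) = 21202/(-33144) + (2 + 2*(√(-42 - 24))³ + 6*(√(-42 - 24))²)/(-36682) = 21202*(-1/33144) + (2 + 2*(√(-66))³ + 6*(√(-66))²)*(-1/36682) = -10601/16572 + (2 + 2*(I*√66)³ + 6*(I*√66)²)*(-1/36682) = -10601/16572 + (2 + 2*(-66*I*√66) + 6*(-66))*(-1/36682) = -10601/16572 + (2 - 132*I*√66 - 396)*(-1/36682) = -10601/16572 + (-394 - 132*I*√66)*(-1/36682) = -10601/16572 + (197/18341 + 66*I*√66/18341) = -191168257/303947052 + 66*I*√66/18341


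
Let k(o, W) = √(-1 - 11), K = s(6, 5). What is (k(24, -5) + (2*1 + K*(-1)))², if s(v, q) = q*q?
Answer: 517 - 92*I*√3 ≈ 517.0 - 159.35*I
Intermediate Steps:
s(v, q) = q²
K = 25 (K = 5² = 25)
k(o, W) = 2*I*√3 (k(o, W) = √(-12) = 2*I*√3)
(k(24, -5) + (2*1 + K*(-1)))² = (2*I*√3 + (2*1 + 25*(-1)))² = (2*I*√3 + (2 - 25))² = (2*I*√3 - 23)² = (-23 + 2*I*√3)²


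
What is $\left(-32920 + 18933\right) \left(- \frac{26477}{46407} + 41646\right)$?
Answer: $- \frac{27031827917215}{46407} \approx -5.8249 \cdot 10^{8}$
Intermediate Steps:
$\left(-32920 + 18933\right) \left(- \frac{26477}{46407} + 41646\right) = - 13987 \left(\left(-26477\right) \frac{1}{46407} + 41646\right) = - 13987 \left(- \frac{26477}{46407} + 41646\right) = \left(-13987\right) \frac{1932639445}{46407} = - \frac{27031827917215}{46407}$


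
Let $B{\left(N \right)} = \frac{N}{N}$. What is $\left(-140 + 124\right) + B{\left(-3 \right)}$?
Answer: $-15$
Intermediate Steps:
$B{\left(N \right)} = 1$
$\left(-140 + 124\right) + B{\left(-3 \right)} = \left(-140 + 124\right) + 1 = -16 + 1 = -15$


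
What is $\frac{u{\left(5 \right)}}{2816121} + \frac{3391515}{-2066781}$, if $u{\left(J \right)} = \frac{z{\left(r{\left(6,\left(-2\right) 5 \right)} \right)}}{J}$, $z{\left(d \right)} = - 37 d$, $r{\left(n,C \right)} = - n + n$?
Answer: $- \frac{1130505}{688927} \approx -1.641$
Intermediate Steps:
$r{\left(n,C \right)} = 0$
$u{\left(J \right)} = 0$ ($u{\left(J \right)} = \frac{\left(-37\right) 0}{J} = \frac{0}{J} = 0$)
$\frac{u{\left(5 \right)}}{2816121} + \frac{3391515}{-2066781} = \frac{0}{2816121} + \frac{3391515}{-2066781} = 0 \cdot \frac{1}{2816121} + 3391515 \left(- \frac{1}{2066781}\right) = 0 - \frac{1130505}{688927} = - \frac{1130505}{688927}$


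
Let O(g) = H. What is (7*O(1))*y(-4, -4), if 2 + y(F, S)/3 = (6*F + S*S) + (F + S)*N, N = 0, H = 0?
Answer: 0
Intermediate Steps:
O(g) = 0
y(F, S) = -6 + 3*S**2 + 18*F (y(F, S) = -6 + 3*((6*F + S*S) + (F + S)*0) = -6 + 3*((6*F + S**2) + 0) = -6 + 3*((S**2 + 6*F) + 0) = -6 + 3*(S**2 + 6*F) = -6 + (3*S**2 + 18*F) = -6 + 3*S**2 + 18*F)
(7*O(1))*y(-4, -4) = (7*0)*(-6 + 3*(-4)**2 + 18*(-4)) = 0*(-6 + 3*16 - 72) = 0*(-6 + 48 - 72) = 0*(-30) = 0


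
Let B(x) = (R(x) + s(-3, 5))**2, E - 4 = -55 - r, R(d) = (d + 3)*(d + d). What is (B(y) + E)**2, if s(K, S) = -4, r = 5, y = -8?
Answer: 32718400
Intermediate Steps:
R(d) = 2*d*(3 + d) (R(d) = (3 + d)*(2*d) = 2*d*(3 + d))
E = -56 (E = 4 + (-55 - 1*5) = 4 + (-55 - 5) = 4 - 60 = -56)
B(x) = (-4 + 2*x*(3 + x))**2 (B(x) = (2*x*(3 + x) - 4)**2 = (-4 + 2*x*(3 + x))**2)
(B(y) + E)**2 = (4*(-2 - 8*(3 - 8))**2 - 56)**2 = (4*(-2 - 8*(-5))**2 - 56)**2 = (4*(-2 + 40)**2 - 56)**2 = (4*38**2 - 56)**2 = (4*1444 - 56)**2 = (5776 - 56)**2 = 5720**2 = 32718400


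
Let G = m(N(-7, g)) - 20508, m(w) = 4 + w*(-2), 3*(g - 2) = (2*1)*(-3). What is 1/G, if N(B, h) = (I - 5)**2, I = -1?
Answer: -1/20576 ≈ -4.8600e-5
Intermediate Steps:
g = 0 (g = 2 + ((2*1)*(-3))/3 = 2 + (2*(-3))/3 = 2 + (1/3)*(-6) = 2 - 2 = 0)
N(B, h) = 36 (N(B, h) = (-1 - 5)**2 = (-6)**2 = 36)
m(w) = 4 - 2*w
G = -20576 (G = (4 - 2*36) - 20508 = (4 - 72) - 20508 = -68 - 20508 = -20576)
1/G = 1/(-20576) = -1/20576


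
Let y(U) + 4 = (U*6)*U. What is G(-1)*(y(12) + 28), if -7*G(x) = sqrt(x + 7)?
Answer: -888*sqrt(6)/7 ≈ -310.74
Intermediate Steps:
G(x) = -sqrt(7 + x)/7 (G(x) = -sqrt(x + 7)/7 = -sqrt(7 + x)/7)
y(U) = -4 + 6*U**2 (y(U) = -4 + (U*6)*U = -4 + (6*U)*U = -4 + 6*U**2)
G(-1)*(y(12) + 28) = (-sqrt(7 - 1)/7)*((-4 + 6*12**2) + 28) = (-sqrt(6)/7)*((-4 + 6*144) + 28) = (-sqrt(6)/7)*((-4 + 864) + 28) = (-sqrt(6)/7)*(860 + 28) = -sqrt(6)/7*888 = -888*sqrt(6)/7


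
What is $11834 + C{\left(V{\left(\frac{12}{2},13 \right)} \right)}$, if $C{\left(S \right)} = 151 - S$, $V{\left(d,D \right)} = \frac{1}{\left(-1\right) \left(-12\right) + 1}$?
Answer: $\frac{155804}{13} \approx 11985.0$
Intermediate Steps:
$V{\left(d,D \right)} = \frac{1}{13}$ ($V{\left(d,D \right)} = \frac{1}{12 + 1} = \frac{1}{13}$)
$11834 + C{\left(V{\left(\frac{12}{2},13 \right)} \right)} = 11834 + \left(151 - \frac{1}{13}\right) = 11834 + \frac{1962}{13} = \frac{155804}{13}$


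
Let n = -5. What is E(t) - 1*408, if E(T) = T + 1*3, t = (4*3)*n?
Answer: -465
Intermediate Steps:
t = -60 (t = (4*3)*(-5) = 12*(-5) = -60)
E(T) = 3 + T (E(T) = T + 3 = 3 + T)
E(t) - 1*408 = (3 - 60) - 1*408 = -57 - 408 = -465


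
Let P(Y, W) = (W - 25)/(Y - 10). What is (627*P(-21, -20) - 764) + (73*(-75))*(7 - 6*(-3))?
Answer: -4238594/31 ≈ -1.3673e+5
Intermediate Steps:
P(Y, W) = (-25 + W)/(-10 + Y)
(627*P(-21, -20) - 764) + (73*(-75))*(7 - 6*(-3)) = (627*((-25 - 20)/(-10 - 21)) - 764) + (73*(-75))*(7 - 6*(-3)) = (627*(-45/(-31)) - 764) - 5475*(7 + 18) = (627*(-1/31*(-45)) - 764) - 5475*25 = (627*(45/31) - 764) - 136875 = (28215/31 - 764) - 136875 = 4531/31 - 136875 = -4238594/31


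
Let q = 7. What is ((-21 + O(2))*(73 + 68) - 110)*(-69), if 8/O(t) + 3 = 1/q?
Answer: 1195701/5 ≈ 2.3914e+5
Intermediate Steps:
O(t) = -14/5 (O(t) = 8/(-3 + 1/7) = 8/(-20/7) = 8*(-7/20) = -14/5)
((-21 + O(2))*(73 + 68) - 110)*(-69) = ((-21 - 14/5)*(73 + 68) - 110)*(-69) = (-119/5*141 - 110)*(-69) = (-16779/5 - 110)*(-69) = -17329/5*(-69) = 1195701/5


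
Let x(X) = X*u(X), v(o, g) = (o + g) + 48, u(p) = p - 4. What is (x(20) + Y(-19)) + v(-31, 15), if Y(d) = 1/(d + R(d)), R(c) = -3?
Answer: 7743/22 ≈ 351.95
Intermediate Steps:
u(p) = -4 + p
v(o, g) = 48 + g + o (v(o, g) = (g + o) + 48 = 48 + g + o)
Y(d) = 1/(-3 + d) (Y(d) = 1/(d - 3) = 1/(-3 + d))
x(X) = X*(-4 + X)
(x(20) + Y(-19)) + v(-31, 15) = (20*(-4 + 20) + 1/(-3 - 19)) + (48 + 15 - 31) = (20*16 + 1/(-22)) + 32 = (320 - 1/22) + 32 = 7039/22 + 32 = 7743/22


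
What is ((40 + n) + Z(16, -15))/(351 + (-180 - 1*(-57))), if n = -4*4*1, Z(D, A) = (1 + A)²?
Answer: 55/57 ≈ 0.96491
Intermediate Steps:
n = -16 (n = -16*1 = -16)
((40 + n) + Z(16, -15))/(351 + (-180 - 1*(-57))) = ((40 - 16) + (1 - 15)²)/(351 + (-180 - 1*(-57))) = (24 + (-14)²)/(351 + (-180 + 57)) = (24 + 196)/(351 - 123) = 220/228 = 220*(1/228) = 55/57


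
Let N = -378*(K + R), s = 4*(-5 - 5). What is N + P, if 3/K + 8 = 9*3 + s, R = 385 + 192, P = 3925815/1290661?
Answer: -281427286557/1290661 ≈ -2.1805e+5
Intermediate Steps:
s = -40 (s = 4*(-10) = -40)
P = 3925815/1290661 (P = 3925815*(1/1290661) = 3925815/1290661 ≈ 3.0417)
R = 577
K = -1/7 (K = 3/(-8 + (9*3 - 40)) = 3/(-8 + (27 - 40)) = 3/(-8 - 13) = 3/(-21) = 3*(-1/21) = -1/7 ≈ -0.14286)
N = -218052 (N = -378*(-1/7 + 577) = -378*4038/7 = -218052)
N + P = -218052 + 3925815/1290661 = -281427286557/1290661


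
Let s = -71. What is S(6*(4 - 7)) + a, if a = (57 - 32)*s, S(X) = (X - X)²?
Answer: -1775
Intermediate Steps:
S(X) = 0 (S(X) = 0² = 0)
a = -1775 (a = (57 - 32)*(-71) = 25*(-71) = -1775)
S(6*(4 - 7)) + a = 0 - 1775 = -1775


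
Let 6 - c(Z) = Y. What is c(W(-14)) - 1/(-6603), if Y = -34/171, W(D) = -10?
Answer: 2333117/376371 ≈ 6.1990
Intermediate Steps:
Y = -34/171 (Y = -34*1/171 = -34/171 ≈ -0.19883)
c(Z) = 1060/171 (c(Z) = 6 - 1*(-34/171) = 6 + 34/171 = 1060/171)
c(W(-14)) - 1/(-6603) = 1060/171 - 1/(-6603) = 1060/171 - 1*(-1/6603) = 1060/171 + 1/6603 = 2333117/376371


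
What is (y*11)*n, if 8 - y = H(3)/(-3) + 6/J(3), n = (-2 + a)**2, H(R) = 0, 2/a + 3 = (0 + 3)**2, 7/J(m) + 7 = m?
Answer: 22000/63 ≈ 349.21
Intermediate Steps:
J(m) = 7/(-7 + m)
a = 1/3 (a = 2/(-3 + (0 + 3)**2) = 2/(-3 + 3**2) = 2/(-3 + 9) = 2/6 = 2*(1/6) = 1/3 ≈ 0.33333)
n = 25/9 (n = (-2 + 1/3)**2 = (-5/3)**2 = 25/9 ≈ 2.7778)
y = 80/7 (y = 8 - (0/(-3) + 6/((7/(-7 + 3)))) = 8 - (0*(-1/3) + 6/((7/(-4)))) = 8 - (0 + 6/((7*(-1/4)))) = 8 - (0 + 6/(-7/4)) = 8 - (0 + 6*(-4/7)) = 8 - (0 - 24/7) = 8 - 1*(-24/7) = 8 + 24/7 = 80/7 ≈ 11.429)
(y*11)*n = ((80/7)*11)*(25/9) = (880/7)*(25/9) = 22000/63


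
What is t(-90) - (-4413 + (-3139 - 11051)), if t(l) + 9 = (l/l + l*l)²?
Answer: 65644795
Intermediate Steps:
t(l) = -9 + (1 + l²)² (t(l) = -9 + (l/l + l*l)² = -9 + (1 + l²)²)
t(-90) - (-4413 + (-3139 - 11051)) = (-9 + (1 + (-90)²)²) - (-4413 + (-3139 - 11051)) = (-9 + (1 + 8100)²) - (-4413 - 14190) = (-9 + 8101²) - 1*(-18603) = (-9 + 65626201) + 18603 = 65626192 + 18603 = 65644795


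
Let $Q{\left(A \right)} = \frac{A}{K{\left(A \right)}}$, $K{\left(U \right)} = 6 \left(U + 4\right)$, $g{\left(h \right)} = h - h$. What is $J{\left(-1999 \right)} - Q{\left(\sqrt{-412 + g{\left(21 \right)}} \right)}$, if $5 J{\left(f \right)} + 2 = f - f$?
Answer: $\frac{- 17 \sqrt{103} + 24 i}{30 \left(\sqrt{103} - 2 i\right)} \approx -0.56044 - 0.031617 i$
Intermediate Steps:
$g{\left(h \right)} = 0$
$J{\left(f \right)} = - \frac{2}{5}$ ($J{\left(f \right)} = - \frac{2}{5} + \frac{f - f}{5} = - \frac{2}{5} + \frac{1}{5} \cdot 0 = - \frac{2}{5} + 0 = - \frac{2}{5}$)
$K{\left(U \right)} = 24 + 6 U$ ($K{\left(U \right)} = 6 \left(4 + U\right) = 24 + 6 U$)
$Q{\left(A \right)} = \frac{A}{24 + 6 A}$
$J{\left(-1999 \right)} - Q{\left(\sqrt{-412 + g{\left(21 \right)}} \right)} = - \frac{2}{5} - \frac{\sqrt{-412 + 0}}{6 \left(4 + \sqrt{-412 + 0}\right)} = - \frac{2}{5} - \frac{\sqrt{-412}}{6 \left(4 + \sqrt{-412}\right)} = - \frac{2}{5} - \frac{2 i \sqrt{103}}{6 \left(4 + 2 i \sqrt{103}\right)} = - \frac{2}{5} - \frac{i \sqrt{103}}{3 \left(4 + 2 i \sqrt{103}\right)}$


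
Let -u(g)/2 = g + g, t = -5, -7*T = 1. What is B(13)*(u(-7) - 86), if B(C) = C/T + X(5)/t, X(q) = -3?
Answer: 26216/5 ≈ 5243.2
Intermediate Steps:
T = -⅐ (T = -⅐*1 = -⅐ ≈ -0.14286)
B(C) = ⅗ - 7*C (B(C) = C/(-⅐) - 3/(-5) = C*(-7) - 3*(-⅕) = -7*C + ⅗ = ⅗ - 7*C)
u(g) = -4*g (u(g) = -2*(g + g) = -4*g)
B(13)*(u(-7) - 86) = (⅗ - 7*13)*(-4*(-7) - 86) = (⅗ - 91)*(28 - 86) = -452/5*(-58) = 26216/5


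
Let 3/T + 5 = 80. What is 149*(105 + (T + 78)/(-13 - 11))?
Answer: 9096301/600 ≈ 15161.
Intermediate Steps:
T = 1/25 (T = 3/(-5 + 80) = 3/75 = 3*(1/75) = 1/25 ≈ 0.040000)
149*(105 + (T + 78)/(-13 - 11)) = 149*(105 + (1/25 + 78)/(-13 - 11)) = 149*(105 + (1951/25)/(-24)) = 149*(105 + (1951/25)*(-1/24)) = 149*(105 - 1951/600) = 149*(61049/600) = 9096301/600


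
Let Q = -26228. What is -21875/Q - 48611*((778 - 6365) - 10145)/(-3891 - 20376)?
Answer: -6685762104277/212158292 ≈ -31513.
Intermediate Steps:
-21875/Q - 48611*((778 - 6365) - 10145)/(-3891 - 20376) = -21875/(-26228) - 48611*((778 - 6365) - 10145)/(-3891 - 20376) = -21875*(-1/26228) - 48611/((-24267/(-5587 - 10145))) = 21875/26228 - 48611/((-24267/(-15732))) = 21875/26228 - 48611/((-24267*(-1/15732))) = 21875/26228 - 48611/8089/5244 = 21875/26228 - 48611*5244/8089 = 21875/26228 - 254916084/8089 = -6685762104277/212158292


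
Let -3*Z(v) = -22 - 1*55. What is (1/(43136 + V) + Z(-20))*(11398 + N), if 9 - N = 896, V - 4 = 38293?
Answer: 65907585784/244299 ≈ 2.6978e+5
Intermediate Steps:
V = 38297 (V = 4 + 38293 = 38297)
N = -887 (N = 9 - 1*896 = 9 - 896 = -887)
Z(v) = 77/3 (Z(v) = -(-22 - 1*55)/3 = -(-22 - 55)/3 = -⅓*(-77) = 77/3)
(1/(43136 + V) + Z(-20))*(11398 + N) = (1/(43136 + 38297) + 77/3)*(11398 - 887) = (1/81433 + 77/3)*10511 = (6270344/244299)*10511 = 65907585784/244299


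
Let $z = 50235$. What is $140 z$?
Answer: $7032900$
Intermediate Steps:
$140 z = 140 \cdot 50235 = 7032900$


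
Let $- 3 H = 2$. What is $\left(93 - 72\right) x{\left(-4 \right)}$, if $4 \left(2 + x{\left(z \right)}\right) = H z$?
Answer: $-28$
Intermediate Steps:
$H = - \frac{2}{3}$ ($H = \left(- \frac{1}{3}\right) 2 = - \frac{2}{3} \approx -0.66667$)
$x{\left(z \right)} = -2 - \frac{z}{6}$ ($x{\left(z \right)} = -2 + \frac{\left(- \frac{2}{3}\right) z}{4} = -2 - \frac{z}{6}$)
$\left(93 - 72\right) x{\left(-4 \right)} = \left(93 - 72\right) \left(-2 - - \frac{2}{3}\right) = 21 \left(-2 + \frac{2}{3}\right) = 21 \left(- \frac{4}{3}\right) = -28$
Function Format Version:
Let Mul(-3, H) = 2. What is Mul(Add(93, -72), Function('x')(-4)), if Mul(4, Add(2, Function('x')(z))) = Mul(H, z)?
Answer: -28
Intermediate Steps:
H = Rational(-2, 3) (H = Mul(Rational(-1, 3), 2) = Rational(-2, 3) ≈ -0.66667)
Function('x')(z) = Add(-2, Mul(Rational(-1, 6), z)) (Function('x')(z) = Add(-2, Mul(Rational(1, 4), Mul(Rational(-2, 3), z))) = Add(-2, Mul(Rational(-1, 6), z)))
Mul(Add(93, -72), Function('x')(-4)) = Mul(Add(93, -72), Add(-2, Mul(Rational(-1, 6), -4))) = Mul(21, Add(-2, Rational(2, 3))) = Mul(21, Rational(-4, 3)) = -28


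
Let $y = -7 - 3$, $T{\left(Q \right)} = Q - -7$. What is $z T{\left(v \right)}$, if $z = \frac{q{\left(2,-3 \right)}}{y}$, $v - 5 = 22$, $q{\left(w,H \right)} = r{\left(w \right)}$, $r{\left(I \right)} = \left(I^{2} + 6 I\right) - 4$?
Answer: $- \frac{204}{5} \approx -40.8$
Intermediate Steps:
$r{\left(I \right)} = -4 + I^{2} + 6 I$
$q{\left(w,H \right)} = -4 + w^{2} + 6 w$
$v = 27$ ($v = 5 + 22 = 27$)
$T{\left(Q \right)} = 7 + Q$ ($T{\left(Q \right)} = Q + 7 = 7 + Q$)
$y = -10$ ($y = -7 - 3 = -10$)
$z = - \frac{6}{5}$ ($z = \frac{-4 + 2^{2} + 6 \cdot 2}{-10} = \left(-4 + 4 + 12\right) \left(- \frac{1}{10}\right) = 12 \left(- \frac{1}{10}\right) = - \frac{6}{5} \approx -1.2$)
$z T{\left(v \right)} = - \frac{6 \left(7 + 27\right)}{5} = \left(- \frac{6}{5}\right) 34 = - \frac{204}{5}$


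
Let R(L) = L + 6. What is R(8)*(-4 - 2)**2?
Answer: 504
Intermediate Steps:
R(L) = 6 + L
R(8)*(-4 - 2)**2 = (6 + 8)*(-4 - 2)**2 = 14*(-6)**2 = 14*36 = 504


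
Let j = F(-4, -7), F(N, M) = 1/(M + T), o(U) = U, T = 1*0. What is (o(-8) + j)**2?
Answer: 3249/49 ≈ 66.306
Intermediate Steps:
T = 0
F(N, M) = 1/M (F(N, M) = 1/(M + 0) = 1/M)
j = -1/7 (j = 1/(-7) = -1/7 ≈ -0.14286)
(o(-8) + j)**2 = (-8 - 1/7)**2 = (-57/7)**2 = 3249/49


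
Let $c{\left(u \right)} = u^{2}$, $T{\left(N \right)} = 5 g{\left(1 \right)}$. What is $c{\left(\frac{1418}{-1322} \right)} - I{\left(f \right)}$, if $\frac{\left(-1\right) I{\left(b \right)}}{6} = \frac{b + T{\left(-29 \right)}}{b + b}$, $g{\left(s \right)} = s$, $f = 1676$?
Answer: $\frac{3045885959}{732279596} \approx 4.1595$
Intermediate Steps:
$T{\left(N \right)} = 5$ ($T{\left(N \right)} = 5 \cdot 1 = 5$)
$I{\left(b \right)} = - \frac{3 \left(5 + b\right)}{b}$ ($I{\left(b \right)} = - 6 \frac{b + 5}{b + b} = - 6 \frac{5 + b}{2 b} = - \frac{3 \left(5 + b\right)}{b}$)
$c{\left(\frac{1418}{-1322} \right)} - I{\left(f \right)} = \left(\frac{1418}{-1322}\right)^{2} - \left(-3 - \frac{15}{1676}\right) = \left(1418 \left(- \frac{1}{1322}\right)\right)^{2} - \left(-3 - \frac{15}{1676}\right) = \left(- \frac{709}{661}\right)^{2} - \left(-3 - \frac{15}{1676}\right) = \frac{502681}{436921} - - \frac{5043}{1676} = \frac{502681}{436921} + \frac{5043}{1676} = \frac{3045885959}{732279596}$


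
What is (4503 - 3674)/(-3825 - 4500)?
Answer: -829/8325 ≈ -0.099580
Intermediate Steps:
(4503 - 3674)/(-3825 - 4500) = 829/(-8325) = 829*(-1/8325) = -829/8325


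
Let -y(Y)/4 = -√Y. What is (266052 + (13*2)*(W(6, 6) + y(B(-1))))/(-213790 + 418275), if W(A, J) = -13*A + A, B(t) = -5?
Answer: 52836/40897 + 104*I*√5/204485 ≈ 1.2919 + 0.0011373*I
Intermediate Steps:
W(A, J) = -12*A
y(Y) = 4*√Y (y(Y) = -(-4)*√Y = 4*√Y)
(266052 + (13*2)*(W(6, 6) + y(B(-1))))/(-213790 + 418275) = (266052 + (13*2)*(-12*6 + 4*√(-5)))/(-213790 + 418275) = (266052 + 26*(-72 + 4*(I*√5)))/204485 = (266052 + 26*(-72 + 4*I*√5))*(1/204485) = (266052 + (-1872 + 104*I*√5))*(1/204485) = (264180 + 104*I*√5)*(1/204485) = 52836/40897 + 104*I*√5/204485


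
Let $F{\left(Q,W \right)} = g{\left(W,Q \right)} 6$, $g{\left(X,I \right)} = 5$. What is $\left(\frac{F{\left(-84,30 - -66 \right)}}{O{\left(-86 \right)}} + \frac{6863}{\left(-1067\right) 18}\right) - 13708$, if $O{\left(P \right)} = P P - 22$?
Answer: $- \frac{323574355789}{23604174} \approx -13708.0$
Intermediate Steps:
$O{\left(P \right)} = -22 + P^{2}$ ($O{\left(P \right)} = P^{2} - 22 = -22 + P^{2}$)
$F{\left(Q,W \right)} = 30$ ($F{\left(Q,W \right)} = 5 \cdot 6 = 30$)
$\left(\frac{F{\left(-84,30 - -66 \right)}}{O{\left(-86 \right)}} + \frac{6863}{\left(-1067\right) 18}\right) - 13708 = \left(\frac{30}{-22 + \left(-86\right)^{2}} + \frac{6863}{\left(-1067\right) 18}\right) - 13708 = \left(\frac{30}{-22 + 7396} + \frac{6863}{-19206}\right) - 13708 = \left(\frac{30}{7374} + 6863 \left(- \frac{1}{19206}\right)\right) - 13708 = \left(30 \cdot \frac{1}{7374} - \frac{6863}{19206}\right) - 13708 = \left(\frac{5}{1229} - \frac{6863}{19206}\right) - 13708 = - \frac{8338597}{23604174} - 13708 = - \frac{323574355789}{23604174}$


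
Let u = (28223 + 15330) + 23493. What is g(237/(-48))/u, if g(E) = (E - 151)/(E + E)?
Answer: 2495/10593268 ≈ 0.00023553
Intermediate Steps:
u = 67046 (u = 43553 + 23493 = 67046)
g(E) = (-151 + E)/(2*E) (g(E) = (-151 + E)/((2*E)) = (-151 + E)*(1/(2*E)) = (-151 + E)/(2*E))
g(237/(-48))/u = ((-151 + 237/(-48))/(2*((237/(-48)))))/67046 = ((-151 + 237*(-1/48))/(2*((237*(-1/48)))))*(1/67046) = ((-151 - 79/16)/(2*(-79/16)))*(1/67046) = ((½)*(-16/79)*(-2495/16))*(1/67046) = (2495/158)*(1/67046) = 2495/10593268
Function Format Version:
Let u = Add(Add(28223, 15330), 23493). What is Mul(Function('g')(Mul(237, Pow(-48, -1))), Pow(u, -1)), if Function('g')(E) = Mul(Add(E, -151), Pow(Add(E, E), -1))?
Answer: Rational(2495, 10593268) ≈ 0.00023553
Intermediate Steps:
u = 67046 (u = Add(43553, 23493) = 67046)
Function('g')(E) = Mul(Rational(1, 2), Pow(E, -1), Add(-151, E)) (Function('g')(E) = Mul(Add(-151, E), Pow(Mul(2, E), -1)) = Mul(Add(-151, E), Mul(Rational(1, 2), Pow(E, -1))) = Mul(Rational(1, 2), Pow(E, -1), Add(-151, E)))
Mul(Function('g')(Mul(237, Pow(-48, -1))), Pow(u, -1)) = Mul(Mul(Rational(1, 2), Pow(Mul(237, Pow(-48, -1)), -1), Add(-151, Mul(237, Pow(-48, -1)))), Pow(67046, -1)) = Mul(Mul(Rational(1, 2), Pow(Mul(237, Rational(-1, 48)), -1), Add(-151, Mul(237, Rational(-1, 48)))), Rational(1, 67046)) = Mul(Mul(Rational(1, 2), Pow(Rational(-79, 16), -1), Add(-151, Rational(-79, 16))), Rational(1, 67046)) = Mul(Mul(Rational(1, 2), Rational(-16, 79), Rational(-2495, 16)), Rational(1, 67046)) = Mul(Rational(2495, 158), Rational(1, 67046)) = Rational(2495, 10593268)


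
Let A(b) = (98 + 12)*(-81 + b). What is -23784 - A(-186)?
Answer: 5586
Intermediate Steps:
A(b) = -8910 + 110*b (A(b) = 110*(-81 + b) = -8910 + 110*b)
-23784 - A(-186) = -23784 - (-8910 + 110*(-186)) = -23784 - (-8910 - 20460) = -23784 - 1*(-29370) = -23784 + 29370 = 5586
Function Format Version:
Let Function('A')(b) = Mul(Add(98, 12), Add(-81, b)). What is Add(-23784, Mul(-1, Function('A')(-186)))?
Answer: 5586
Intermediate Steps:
Function('A')(b) = Add(-8910, Mul(110, b)) (Function('A')(b) = Mul(110, Add(-81, b)) = Add(-8910, Mul(110, b)))
Add(-23784, Mul(-1, Function('A')(-186))) = Add(-23784, Mul(-1, Add(-8910, Mul(110, -186)))) = Add(-23784, Mul(-1, Add(-8910, -20460))) = Add(-23784, Mul(-1, -29370)) = Add(-23784, 29370) = 5586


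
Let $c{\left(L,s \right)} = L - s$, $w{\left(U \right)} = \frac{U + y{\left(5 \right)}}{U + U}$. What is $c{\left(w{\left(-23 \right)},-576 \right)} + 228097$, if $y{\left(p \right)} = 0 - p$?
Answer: $\frac{5259493}{23} \approx 2.2867 \cdot 10^{5}$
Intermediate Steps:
$y{\left(p \right)} = - p$
$w{\left(U \right)} = \frac{-5 + U}{2 U}$ ($w{\left(U \right)} = \frac{U - 5}{U + U} = \frac{U - 5}{2 U} = \left(-5 + U\right) \frac{1}{2 U} = \frac{-5 + U}{2 U}$)
$c{\left(w{\left(-23 \right)},-576 \right)} + 228097 = \left(\frac{-5 - 23}{2 \left(-23\right)} - -576\right) + 228097 = \left(\frac{1}{2} \left(- \frac{1}{23}\right) \left(-28\right) + 576\right) + 228097 = \left(\frac{14}{23} + 576\right) + 228097 = \frac{13262}{23} + 228097 = \frac{5259493}{23}$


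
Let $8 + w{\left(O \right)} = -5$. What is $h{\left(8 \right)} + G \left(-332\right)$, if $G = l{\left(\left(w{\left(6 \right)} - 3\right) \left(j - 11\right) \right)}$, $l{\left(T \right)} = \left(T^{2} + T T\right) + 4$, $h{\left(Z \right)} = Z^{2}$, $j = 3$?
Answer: $-10880240$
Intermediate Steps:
$w{\left(O \right)} = -13$ ($w{\left(O \right)} = -8 - 5 = -13$)
$l{\left(T \right)} = 4 + 2 T^{2}$ ($l{\left(T \right)} = \left(T^{2} + T^{2}\right) + 4 = 2 T^{2} + 4 = 4 + 2 T^{2}$)
$G = 32772$ ($G = 4 + 2 \left(\left(-13 - 3\right) \left(3 - 11\right)\right)^{2} = 4 + 2 \left(\left(-16\right) \left(-8\right)\right)^{2} = 4 + 2 \cdot 128^{2} = 4 + 2 \cdot 16384 = 4 + 32768 = 32772$)
$h{\left(8 \right)} + G \left(-332\right) = 8^{2} + 32772 \left(-332\right) = 64 - 10880304 = -10880240$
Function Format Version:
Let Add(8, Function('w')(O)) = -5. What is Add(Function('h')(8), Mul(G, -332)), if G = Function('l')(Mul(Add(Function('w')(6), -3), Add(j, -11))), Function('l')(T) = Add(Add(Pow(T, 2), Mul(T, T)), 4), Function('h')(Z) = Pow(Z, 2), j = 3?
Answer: -10880240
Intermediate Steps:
Function('w')(O) = -13 (Function('w')(O) = Add(-8, -5) = -13)
Function('l')(T) = Add(4, Mul(2, Pow(T, 2))) (Function('l')(T) = Add(Add(Pow(T, 2), Pow(T, 2)), 4) = Add(Mul(2, Pow(T, 2)), 4) = Add(4, Mul(2, Pow(T, 2))))
G = 32772 (G = Add(4, Mul(2, Pow(Mul(Add(-13, -3), Add(3, -11)), 2))) = Add(4, Mul(2, Pow(Mul(-16, -8), 2))) = Add(4, Mul(2, Pow(128, 2))) = Add(4, Mul(2, 16384)) = Add(4, 32768) = 32772)
Add(Function('h')(8), Mul(G, -332)) = Add(Pow(8, 2), Mul(32772, -332)) = Add(64, -10880304) = -10880240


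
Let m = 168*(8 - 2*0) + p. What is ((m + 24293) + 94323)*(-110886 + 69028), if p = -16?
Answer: -5020615952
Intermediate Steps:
m = 1328 (m = 168*(8 - 2*0) - 16 = 168*(8 + 0) - 16 = 168*8 - 16 = 1344 - 16 = 1328)
((m + 24293) + 94323)*(-110886 + 69028) = ((1328 + 24293) + 94323)*(-110886 + 69028) = (25621 + 94323)*(-41858) = 119944*(-41858) = -5020615952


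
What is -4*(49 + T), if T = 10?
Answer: -236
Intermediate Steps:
-4*(49 + T) = -4*(49 + 10) = -4*59 = -236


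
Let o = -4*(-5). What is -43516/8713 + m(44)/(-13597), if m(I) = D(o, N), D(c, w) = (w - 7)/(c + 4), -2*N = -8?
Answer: -4733487703/947765288 ≈ -4.9944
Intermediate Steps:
N = 4 (N = -½*(-8) = 4)
o = 20
D(c, w) = (-7 + w)/(4 + c)
m(I) = -⅛ (m(I) = (-7 + 4)/(4 + 20) = -3/24 = (1/24)*(-3) = -⅛)
-43516/8713 + m(44)/(-13597) = -43516/8713 - ⅛/(-13597) = -43516*1/8713 - ⅛*(-1/13597) = -43516/8713 + 1/108776 = -4733487703/947765288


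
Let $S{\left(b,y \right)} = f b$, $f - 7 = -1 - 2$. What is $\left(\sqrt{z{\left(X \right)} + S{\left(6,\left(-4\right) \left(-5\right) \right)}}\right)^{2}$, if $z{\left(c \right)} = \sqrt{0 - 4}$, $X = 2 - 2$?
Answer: $24 + 2 i \approx 24.0 + 2.0 i$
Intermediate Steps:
$f = 4$ ($f = 7 - 3 = 4$)
$X = 0$
$z{\left(c \right)} = 2 i$ ($z{\left(c \right)} = \sqrt{-4} = 2 i$)
$S{\left(b,y \right)} = 4 b$
$\left(\sqrt{z{\left(X \right)} + S{\left(6,\left(-4\right) \left(-5\right) \right)}}\right)^{2} = \left(\sqrt{2 i + 4 \cdot 6}\right)^{2} = \left(\sqrt{2 i + 24}\right)^{2} = \left(\sqrt{24 + 2 i}\right)^{2} = 24 + 2 i$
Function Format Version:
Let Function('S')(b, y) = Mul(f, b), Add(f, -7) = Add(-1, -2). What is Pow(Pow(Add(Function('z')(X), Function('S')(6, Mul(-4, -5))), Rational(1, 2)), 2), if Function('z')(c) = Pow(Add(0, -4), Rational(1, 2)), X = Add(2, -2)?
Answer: Add(24, Mul(2, I)) ≈ Add(24.000, Mul(2.0000, I))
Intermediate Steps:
f = 4 (f = Add(7, Add(-1, -2)) = Add(7, -3) = 4)
X = 0
Function('z')(c) = Mul(2, I) (Function('z')(c) = Pow(-4, Rational(1, 2)) = Mul(2, I))
Function('S')(b, y) = Mul(4, b)
Pow(Pow(Add(Function('z')(X), Function('S')(6, Mul(-4, -5))), Rational(1, 2)), 2) = Pow(Pow(Add(Mul(2, I), Mul(4, 6)), Rational(1, 2)), 2) = Pow(Pow(Add(Mul(2, I), 24), Rational(1, 2)), 2) = Pow(Pow(Add(24, Mul(2, I)), Rational(1, 2)), 2) = Add(24, Mul(2, I))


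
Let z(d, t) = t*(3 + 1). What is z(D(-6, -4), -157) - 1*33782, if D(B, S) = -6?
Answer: -34410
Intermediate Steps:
z(d, t) = 4*t (z(d, t) = t*4 = 4*t)
z(D(-6, -4), -157) - 1*33782 = 4*(-157) - 1*33782 = -628 - 33782 = -34410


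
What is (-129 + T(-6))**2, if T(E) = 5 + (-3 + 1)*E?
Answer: 12544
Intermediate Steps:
T(E) = 5 - 2*E
(-129 + T(-6))**2 = (-129 + (5 - 2*(-6)))**2 = (-129 + (5 + 12))**2 = (-129 + 17)**2 = (-112)**2 = 12544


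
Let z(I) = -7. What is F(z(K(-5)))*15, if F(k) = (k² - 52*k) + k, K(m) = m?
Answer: 6090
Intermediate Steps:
F(k) = k² - 51*k
F(z(K(-5)))*15 = -7*(-51 - 7)*15 = -7*(-58)*15 = 406*15 = 6090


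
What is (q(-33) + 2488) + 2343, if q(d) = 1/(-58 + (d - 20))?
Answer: 536240/111 ≈ 4831.0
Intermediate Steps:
q(d) = 1/(-78 + d) (q(d) = 1/(-58 + (-20 + d)) = 1/(-78 + d))
(q(-33) + 2488) + 2343 = (1/(-78 - 33) + 2488) + 2343 = (1/(-111) + 2488) + 2343 = (-1/111 + 2488) + 2343 = 276167/111 + 2343 = 536240/111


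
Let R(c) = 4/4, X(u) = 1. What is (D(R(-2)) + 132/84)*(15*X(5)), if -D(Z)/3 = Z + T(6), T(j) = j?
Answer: -2040/7 ≈ -291.43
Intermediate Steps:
R(c) = 1 (R(c) = 4*(¼) = 1)
D(Z) = -18 - 3*Z (D(Z) = -3*(Z + 6) = -3*(6 + Z) = -18 - 3*Z)
(D(R(-2)) + 132/84)*(15*X(5)) = ((-18 - 3*1) + 132/84)*(15*1) = ((-18 - 3) + 132*(1/84))*15 = (-21 + 11/7)*15 = -136/7*15 = -2040/7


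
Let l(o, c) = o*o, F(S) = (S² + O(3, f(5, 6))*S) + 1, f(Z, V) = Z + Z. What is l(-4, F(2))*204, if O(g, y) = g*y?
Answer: 3264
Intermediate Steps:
f(Z, V) = 2*Z
F(S) = 1 + S² + 30*S (F(S) = (S² + (3*(2*5))*S) + 1 = (S² + (3*10)*S) + 1 = (S² + 30*S) + 1 = 1 + S² + 30*S)
l(o, c) = o²
l(-4, F(2))*204 = (-4)²*204 = 16*204 = 3264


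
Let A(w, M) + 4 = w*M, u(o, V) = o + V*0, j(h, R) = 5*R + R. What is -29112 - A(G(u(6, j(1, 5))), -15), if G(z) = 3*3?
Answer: -28973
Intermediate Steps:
j(h, R) = 6*R
u(o, V) = o (u(o, V) = o + 0 = o)
G(z) = 9
A(w, M) = -4 + M*w (A(w, M) = -4 + w*M = -4 + M*w)
-29112 - A(G(u(6, j(1, 5))), -15) = -29112 - (-4 - 15*9) = -29112 - (-4 - 135) = -29112 - 1*(-139) = -29112 + 139 = -28973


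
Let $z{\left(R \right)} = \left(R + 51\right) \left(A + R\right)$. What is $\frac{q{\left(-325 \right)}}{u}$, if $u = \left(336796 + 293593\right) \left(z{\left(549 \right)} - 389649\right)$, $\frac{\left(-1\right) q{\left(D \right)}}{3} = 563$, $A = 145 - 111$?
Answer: $\frac{563}{8373457087} \approx 6.7236 \cdot 10^{-8}$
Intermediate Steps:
$A = 34$
$z{\left(R \right)} = \left(34 + R\right) \left(51 + R\right)$ ($z{\left(R \right)} = \left(R + 51\right) \left(34 + R\right) = \left(51 + R\right) \left(34 + R\right) = \left(34 + R\right) \left(51 + R\right)$)
$q{\left(D \right)} = -1689$ ($q{\left(D \right)} = \left(-3\right) 563 = -1689$)
$u = -25120371261$ ($u = \left(336796 + 293593\right) \left(\left(1734 + 549^{2} + 85 \cdot 549\right) - 389649\right) = 630389 \left(\left(1734 + 301401 + 46665\right) - 389649\right) = 630389 \left(349800 - 389649\right) = 630389 \left(-39849\right) = -25120371261$)
$\frac{q{\left(-325 \right)}}{u} = - \frac{1689}{-25120371261} = \left(-1689\right) \left(- \frac{1}{25120371261}\right) = \frac{563}{8373457087}$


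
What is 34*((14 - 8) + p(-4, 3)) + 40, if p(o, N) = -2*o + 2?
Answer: 584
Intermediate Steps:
p(o, N) = 2 - 2*o
34*((14 - 8) + p(-4, 3)) + 40 = 34*((14 - 8) + (2 - 2*(-4))) + 40 = 34*(6 + (2 + 8)) + 40 = 34*(6 + 10) + 40 = 34*16 + 40 = 544 + 40 = 584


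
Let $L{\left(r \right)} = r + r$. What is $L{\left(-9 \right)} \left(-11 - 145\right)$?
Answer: $2808$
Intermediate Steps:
$L{\left(r \right)} = 2 r$
$L{\left(-9 \right)} \left(-11 - 145\right) = 2 \left(-9\right) \left(-11 - 145\right) = \left(-18\right) \left(-156\right) = 2808$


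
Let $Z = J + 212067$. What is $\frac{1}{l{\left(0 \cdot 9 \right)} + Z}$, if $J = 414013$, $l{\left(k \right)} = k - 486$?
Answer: $\frac{1}{625594} \approx 1.5985 \cdot 10^{-6}$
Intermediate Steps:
$l{\left(k \right)} = -486 + k$
$Z = 626080$ ($Z = 414013 + 212067 = 626080$)
$\frac{1}{l{\left(0 \cdot 9 \right)} + Z} = \frac{1}{\left(-486 + 0 \cdot 9\right) + 626080} = \frac{1}{\left(-486 + 0\right) + 626080} = \frac{1}{-486 + 626080} = \frac{1}{625594}$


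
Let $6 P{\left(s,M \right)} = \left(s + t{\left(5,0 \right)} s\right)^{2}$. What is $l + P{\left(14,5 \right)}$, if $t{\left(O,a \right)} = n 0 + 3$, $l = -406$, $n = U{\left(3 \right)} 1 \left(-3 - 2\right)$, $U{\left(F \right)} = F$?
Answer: $\frac{350}{3} \approx 116.67$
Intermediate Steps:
$n = -15$ ($n = 3 \cdot 1 \left(-3 - 2\right) = 3 \left(-5\right) = -15$)
$t{\left(O,a \right)} = 3$ ($t{\left(O,a \right)} = \left(-15\right) 0 + 3 = 0 + 3 = 3$)
$P{\left(s,M \right)} = \frac{8 s^{2}}{3}$ ($P{\left(s,M \right)} = \frac{\left(s + 3 s\right)^{2}}{6} = \frac{\left(4 s\right)^{2}}{6} = \frac{16 s^{2}}{6} = \frac{8 s^{2}}{3}$)
$l + P{\left(14,5 \right)} = -406 + \frac{8 \cdot 14^{2}}{3} = -406 + \frac{8}{3} \cdot 196 = -406 + \frac{1568}{3} = \frac{350}{3}$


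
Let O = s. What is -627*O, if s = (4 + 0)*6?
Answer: -15048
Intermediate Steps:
s = 24 (s = 4*6 = 24)
O = 24
-627*O = -627*24 = -15048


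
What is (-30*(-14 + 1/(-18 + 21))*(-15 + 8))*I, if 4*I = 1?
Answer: -1435/2 ≈ -717.50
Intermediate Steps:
I = 1/4 (I = (1/4)*1 = 1/4 ≈ 0.25000)
(-30*(-14 + 1/(-18 + 21))*(-15 + 8))*I = -30*(-14 + 1/(-18 + 21))*(-15 + 8)*(1/4) = -30*(-14 + 1/3)*(-7)*(1/4) = -(-410)*(-7)*(1/4) = -30*287/3*(1/4) = -2870*1/4 = -1435/2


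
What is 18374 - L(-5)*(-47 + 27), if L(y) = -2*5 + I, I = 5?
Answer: 18274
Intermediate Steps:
L(y) = -5 (L(y) = -2*5 + 5 = -10 + 5 = -5)
18374 - L(-5)*(-47 + 27) = 18374 - (-5)*(-47 + 27) = 18374 - (-5)*(-20) = 18374 - 1*100 = 18374 - 100 = 18274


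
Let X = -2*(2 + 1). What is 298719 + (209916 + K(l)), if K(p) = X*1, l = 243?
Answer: 508629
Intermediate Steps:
X = -6 (X = -2*3 = -6)
K(p) = -6 (K(p) = -6*1 = -6)
298719 + (209916 + K(l)) = 298719 + (209916 - 6) = 298719 + 209910 = 508629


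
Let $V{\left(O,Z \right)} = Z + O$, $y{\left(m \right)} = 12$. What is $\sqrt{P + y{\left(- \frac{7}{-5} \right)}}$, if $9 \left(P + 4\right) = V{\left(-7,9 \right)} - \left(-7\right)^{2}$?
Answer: $\frac{5}{3} \approx 1.6667$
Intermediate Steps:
$V{\left(O,Z \right)} = O + Z$
$P = - \frac{83}{9}$ ($P = -4 + \frac{\left(-7 + 9\right) - \left(-7\right)^{2}}{9} = -4 + \frac{2 - 49}{9} = -4 + \frac{1}{9} \left(-47\right) = -4 - \frac{47}{9} = - \frac{83}{9} \approx -9.2222$)
$\sqrt{P + y{\left(- \frac{7}{-5} \right)}} = \sqrt{- \frac{83}{9} + 12} = \sqrt{\frac{25}{9}} = \frac{5}{3}$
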